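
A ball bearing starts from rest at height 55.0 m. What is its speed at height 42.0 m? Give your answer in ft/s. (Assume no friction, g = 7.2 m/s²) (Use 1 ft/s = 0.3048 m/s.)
mgh₁ = mgh₂ + ½mv² ⇒ v = √(2g(h₁−h₂)) = √(2·7.2·13.0) = 13.6821 m/s = 44.89 ft/s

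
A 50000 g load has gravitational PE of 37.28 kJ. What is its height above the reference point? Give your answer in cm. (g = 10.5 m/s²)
Convert to SI: m = 50.0 kg, PE = 37280.0 J
h = PE/(mg) = 37280.0/(50.0·10.5) = 71.0095 m = 7101 cm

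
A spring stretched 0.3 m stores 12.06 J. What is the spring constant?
k = 2·PE/x² = 2·12.06/(0.3)² = 268.0 N/m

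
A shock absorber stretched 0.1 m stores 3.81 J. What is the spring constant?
k = 2·PE/x² = 2·3.81/(0.1)² = 762.0 N/m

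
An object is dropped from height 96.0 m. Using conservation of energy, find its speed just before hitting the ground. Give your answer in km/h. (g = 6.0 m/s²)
mgh = ½mv² ⇒ v = √(2gh) = √(2·6.0·96.0) = 33.9411 m/s = 122.2 km/h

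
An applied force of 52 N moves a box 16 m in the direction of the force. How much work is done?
W = F·d = (52)(16) = 832.0 J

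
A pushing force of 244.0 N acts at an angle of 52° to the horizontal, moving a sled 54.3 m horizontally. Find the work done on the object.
W = F·d·cosθ = (244.0)(54.3)cos(52°) = 8157 J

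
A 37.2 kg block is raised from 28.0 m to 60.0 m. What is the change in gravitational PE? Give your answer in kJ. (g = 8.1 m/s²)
ΔPE = mgΔh = (37.2)(8.1)(32.0) = 9642.24 J = 9.642 kJ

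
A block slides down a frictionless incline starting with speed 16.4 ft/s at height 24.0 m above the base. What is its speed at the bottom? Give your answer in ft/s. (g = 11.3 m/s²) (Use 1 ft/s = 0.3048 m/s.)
Convert to SI: v₀ = 4.99872 m/s, h = 24.0 m
½mv₀² + mgh = ½mv² ⇒ v = √(v₀² + 2gh) = √(4.99872² + 2·11.3·24.0) = 23.8199 m/s = 78.15 ft/s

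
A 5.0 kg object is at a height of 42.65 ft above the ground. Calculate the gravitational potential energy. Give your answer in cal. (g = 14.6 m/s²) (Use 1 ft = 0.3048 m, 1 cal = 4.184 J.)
Convert to SI: m = 5.0 kg, h = 12.9997 m
PE = mgh = (5.0)(14.6)(12.9997) = 948.98 J = 226.8 cal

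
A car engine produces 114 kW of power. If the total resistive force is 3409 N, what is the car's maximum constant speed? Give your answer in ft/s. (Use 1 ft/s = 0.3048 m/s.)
P = Fv ⇒ v = P/F = 114000 W/3409.0 N = 33.4409 m/s = 109.7 ft/s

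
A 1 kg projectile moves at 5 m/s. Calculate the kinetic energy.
KE = ½mv² = ½(1)(5)² = 12.5 J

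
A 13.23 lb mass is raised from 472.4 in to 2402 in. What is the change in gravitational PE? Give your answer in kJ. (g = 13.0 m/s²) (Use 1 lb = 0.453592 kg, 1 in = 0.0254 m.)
Convert to SI: m = 6.00102 kg, Δh = 49.0118 m
ΔPE = mgΔh = (6.00102)(13.0)(49.0118) = 3823.57 J = 3.824 kJ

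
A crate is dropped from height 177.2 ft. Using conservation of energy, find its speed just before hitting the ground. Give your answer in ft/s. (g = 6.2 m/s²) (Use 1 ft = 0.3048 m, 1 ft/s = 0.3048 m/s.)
Convert to SI: h = 54.0106 m
mgh = ½mv² ⇒ v = √(2gh) = √(2·6.2·54.0106) = 25.8792 m/s = 84.91 ft/s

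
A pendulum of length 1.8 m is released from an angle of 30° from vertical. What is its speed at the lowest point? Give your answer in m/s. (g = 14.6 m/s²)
h = L(1 − cosθ) = 1.8(1 − cos30°) = 0.241154 m
v = √(2gh) = √(2·14.6·0.241154) = 2.654 m/s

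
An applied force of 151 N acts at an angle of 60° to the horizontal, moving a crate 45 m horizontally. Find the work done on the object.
W = F·d·cosθ = (151)(45)cos(60°) = 3398 J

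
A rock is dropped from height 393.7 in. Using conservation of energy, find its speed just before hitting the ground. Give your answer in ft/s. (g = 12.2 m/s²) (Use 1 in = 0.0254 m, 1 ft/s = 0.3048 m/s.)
Convert to SI: h = 9.99998 m
mgh = ½mv² ⇒ v = √(2gh) = √(2·12.2·9.99998) = 15.6205 m/s = 51.25 ft/s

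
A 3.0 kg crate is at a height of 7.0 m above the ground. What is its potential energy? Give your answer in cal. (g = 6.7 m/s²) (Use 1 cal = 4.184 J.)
PE = mgh = (3.0)(6.7)(7.0) = 140.7 J = 33.63 cal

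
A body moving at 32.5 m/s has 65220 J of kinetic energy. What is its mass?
m = 2·KE/v² = 2·65220/(32.5)² = 123.5 kg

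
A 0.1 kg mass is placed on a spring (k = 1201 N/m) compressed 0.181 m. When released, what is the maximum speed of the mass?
½kx² = ½mv² ⇒ v = x√(k/m) = (0.181)√(1201/0.1) = 19.84 m/s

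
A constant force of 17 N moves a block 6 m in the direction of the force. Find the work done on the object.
W = F·d = (17)(6) = 102.0 J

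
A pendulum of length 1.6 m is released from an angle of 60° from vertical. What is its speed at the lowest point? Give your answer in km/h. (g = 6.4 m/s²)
h = L(1 − cosθ) = 1.6(1 − cos60°) = 0.8 m
v = √(2gh) = √(2·6.4·0.8) = 3.2 m/s = 11.52 km/h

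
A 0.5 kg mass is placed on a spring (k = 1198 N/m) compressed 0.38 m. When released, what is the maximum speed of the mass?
½kx² = ½mv² ⇒ v = x√(k/m) = (0.38)√(1198/0.5) = 18.6 m/s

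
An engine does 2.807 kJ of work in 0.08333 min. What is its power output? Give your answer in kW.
Convert to SI: W = 2807.0 J, t = 4.9998 s
P = W/t = 2807.0/4.9998 = 561.422 W = 0.5614 kW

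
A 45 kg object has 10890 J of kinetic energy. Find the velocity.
v = √(2·KE/m) = √(2·10890/45) = 22.0 m/s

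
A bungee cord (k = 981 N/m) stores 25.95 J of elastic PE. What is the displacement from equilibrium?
x = √(2·PE/k) = √(2·25.95/981) = 0.23 m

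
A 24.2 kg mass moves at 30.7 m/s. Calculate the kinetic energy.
KE = ½mv² = ½(24.2)(30.7)² = 11400 J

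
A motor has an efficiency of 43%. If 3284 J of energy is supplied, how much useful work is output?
W_out = η·W_in = 0.43·3284 = 1412.12 J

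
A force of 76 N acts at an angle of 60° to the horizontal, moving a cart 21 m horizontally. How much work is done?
W = F·d·cosθ = (76)(21)cos(60°) = 798.0 J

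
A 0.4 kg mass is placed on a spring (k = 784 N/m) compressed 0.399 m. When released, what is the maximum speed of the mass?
½kx² = ½mv² ⇒ v = x√(k/m) = (0.399)√(784/0.4) = 17.66 m/s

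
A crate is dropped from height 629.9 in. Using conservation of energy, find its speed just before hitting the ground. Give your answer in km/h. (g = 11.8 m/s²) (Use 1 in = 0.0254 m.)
Convert to SI: h = 15.9995 m
mgh = ½mv² ⇒ v = √(2gh) = √(2·11.8·15.9995) = 19.4316 m/s = 69.95 km/h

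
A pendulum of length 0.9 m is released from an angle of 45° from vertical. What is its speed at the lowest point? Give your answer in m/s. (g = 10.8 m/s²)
h = L(1 − cosθ) = 0.9(1 − cos45°) = 0.263604 m
v = √(2gh) = √(2·10.8·0.263604) = 2.386 m/s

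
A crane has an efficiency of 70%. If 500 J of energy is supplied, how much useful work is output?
W_out = η·W_in = 0.7·500 = 350.0 J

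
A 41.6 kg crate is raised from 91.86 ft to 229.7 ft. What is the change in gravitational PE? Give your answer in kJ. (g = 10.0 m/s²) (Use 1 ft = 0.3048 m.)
Convert to SI: m = 41.6 kg, Δh = 42.0136 m
ΔPE = mgΔh = (41.6)(10.0)(42.0136) = 17477.7 J = 17.48 kJ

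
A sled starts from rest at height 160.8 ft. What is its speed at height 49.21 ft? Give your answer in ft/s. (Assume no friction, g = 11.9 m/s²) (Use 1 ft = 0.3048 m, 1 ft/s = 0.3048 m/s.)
Convert to SI: h₁−h₂ = 34.0126 m
mgh₁ = mgh₂ + ½mv² ⇒ v = √(2g(h₁−h₂)) = √(2·11.9·34.0126) = 28.4517 m/s = 93.35 ft/s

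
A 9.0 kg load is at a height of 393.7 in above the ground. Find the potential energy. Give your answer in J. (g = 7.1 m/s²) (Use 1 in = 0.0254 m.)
Convert to SI: m = 9.0 kg, h = 9.99998 m
PE = mgh = (9.0)(7.1)(9.99998) = 639.0 J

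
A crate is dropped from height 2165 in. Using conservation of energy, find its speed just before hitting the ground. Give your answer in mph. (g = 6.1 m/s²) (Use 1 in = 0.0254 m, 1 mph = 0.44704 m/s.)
Convert to SI: h = 54.991 m
mgh = ½mv² ⇒ v = √(2gh) = √(2·6.1·54.991) = 25.9015 m/s = 57.94 mph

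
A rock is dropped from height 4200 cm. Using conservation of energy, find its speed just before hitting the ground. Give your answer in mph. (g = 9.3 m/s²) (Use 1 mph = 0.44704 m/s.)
Convert to SI: h = 42.0 m
mgh = ½mv² ⇒ v = √(2gh) = √(2·9.3·42.0) = 27.95 m/s = 62.52 mph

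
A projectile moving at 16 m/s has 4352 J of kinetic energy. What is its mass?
m = 2·KE/v² = 2·4352/(16)² = 34.0 kg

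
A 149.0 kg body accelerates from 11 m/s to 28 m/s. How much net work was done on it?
W = ΔKE = ½m(v₂² − v₁²) = ½(149.0)(28² − 11²) = 49393.5 J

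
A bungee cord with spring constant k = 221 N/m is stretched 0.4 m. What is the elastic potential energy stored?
PE = ½kx² = ½(221)(0.4)² = 17.68 J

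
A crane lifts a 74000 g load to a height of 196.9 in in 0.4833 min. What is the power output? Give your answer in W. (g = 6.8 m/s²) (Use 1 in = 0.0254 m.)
Convert to SI: m = 74.0 kg, h = 5.00126 m, t = 28.998 s
P = mgh/t = (74.0)(6.8)(5.00126)/28.998 = 86.79 W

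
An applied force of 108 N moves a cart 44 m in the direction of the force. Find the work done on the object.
W = F·d = (108)(44) = 4752 J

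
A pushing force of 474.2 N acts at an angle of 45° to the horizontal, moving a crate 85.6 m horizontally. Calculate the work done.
W = F·d·cosθ = (474.2)(85.6)cos(45°) = 28700 J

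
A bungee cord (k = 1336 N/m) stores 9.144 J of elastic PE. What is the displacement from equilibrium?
x = √(2·PE/k) = √(2·9.144/1336) = 0.117 m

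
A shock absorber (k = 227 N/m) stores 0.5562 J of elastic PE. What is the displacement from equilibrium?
x = √(2·PE/k) = √(2·0.5562/227) = 0.07 m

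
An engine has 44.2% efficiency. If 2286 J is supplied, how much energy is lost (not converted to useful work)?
W_lost = W_in(1 − η) = 2286·(1 − 0.442) = 1276 J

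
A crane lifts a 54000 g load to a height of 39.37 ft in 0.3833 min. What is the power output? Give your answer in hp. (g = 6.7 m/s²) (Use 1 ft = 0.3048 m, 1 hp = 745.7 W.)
Convert to SI: m = 54.0 kg, h = 12.0 m, t = 22.998 s
P = mgh/t = (54.0)(6.7)(12.0)/22.998 = 188.781 W = 0.2532 hp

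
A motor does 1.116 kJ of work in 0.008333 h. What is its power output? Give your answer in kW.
Convert to SI: W = 1116.0 J, t = 29.9988 s
P = W/t = 1116.0/29.9988 = 37.2015 W = 0.0372 kW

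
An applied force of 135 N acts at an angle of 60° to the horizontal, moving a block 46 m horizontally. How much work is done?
W = F·d·cosθ = (135)(46)cos(60°) = 3105 J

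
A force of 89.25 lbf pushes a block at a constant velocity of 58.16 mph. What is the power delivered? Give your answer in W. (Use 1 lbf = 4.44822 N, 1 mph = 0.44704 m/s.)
Convert to SI: F = 397.004 N, v = 25.9998 m/s
P = Fv = (397.004)(25.9998) = 10320 W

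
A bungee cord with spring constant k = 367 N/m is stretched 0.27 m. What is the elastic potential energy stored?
PE = ½kx² = ½(367)(0.27)² = 13.38 J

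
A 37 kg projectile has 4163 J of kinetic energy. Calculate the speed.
v = √(2·KE/m) = √(2·4163/37) = 15.0 m/s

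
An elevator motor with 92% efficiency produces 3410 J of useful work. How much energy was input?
W_in = W_out/η = 3410/0.92 = 3707 J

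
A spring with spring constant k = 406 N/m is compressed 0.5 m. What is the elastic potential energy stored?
PE = ½kx² = ½(406)(0.5)² = 50.75 J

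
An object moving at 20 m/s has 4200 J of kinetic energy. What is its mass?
m = 2·KE/v² = 2·4200/(20)² = 21.0 kg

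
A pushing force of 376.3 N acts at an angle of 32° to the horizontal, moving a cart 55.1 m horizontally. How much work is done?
W = F·d·cosθ = (376.3)(55.1)cos(32°) = 17580 J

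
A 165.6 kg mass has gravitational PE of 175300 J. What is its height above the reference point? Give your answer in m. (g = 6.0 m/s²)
h = PE/(mg) = 175300/(165.6·6.0) = 176.4 m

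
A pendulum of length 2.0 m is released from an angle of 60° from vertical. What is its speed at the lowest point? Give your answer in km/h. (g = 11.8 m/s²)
h = L(1 − cosθ) = 2.0(1 − cos60°) = 1.0 m
v = √(2gh) = √(2·11.8·1.0) = 4.85798 m/s = 17.49 km/h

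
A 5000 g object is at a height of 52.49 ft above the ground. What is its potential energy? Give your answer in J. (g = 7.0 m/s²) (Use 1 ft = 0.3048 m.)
Convert to SI: m = 5.0 kg, h = 15.999 m
PE = mgh = (5.0)(7.0)(15.999) = 560.0 J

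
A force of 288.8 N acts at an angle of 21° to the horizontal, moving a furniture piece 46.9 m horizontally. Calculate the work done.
W = F·d·cosθ = (288.8)(46.9)cos(21°) = 12650 J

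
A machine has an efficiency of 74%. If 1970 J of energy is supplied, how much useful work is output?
W_out = η·W_in = 0.74·1970 = 1457.8 J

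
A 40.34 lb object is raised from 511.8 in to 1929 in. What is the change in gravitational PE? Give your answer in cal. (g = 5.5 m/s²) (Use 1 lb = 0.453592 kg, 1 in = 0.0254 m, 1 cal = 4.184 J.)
Convert to SI: m = 18.2979 kg, Δh = 35.9969 m
ΔPE = mgΔh = (18.2979)(5.5)(35.9969) = 3622.67 J = 865.8 cal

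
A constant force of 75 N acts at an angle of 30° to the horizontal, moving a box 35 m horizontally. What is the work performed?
W = F·d·cosθ = (75)(35)cos(30°) = 2273 J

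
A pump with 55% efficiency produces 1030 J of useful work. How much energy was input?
W_in = W_out/η = 1030/0.55 = 1873 J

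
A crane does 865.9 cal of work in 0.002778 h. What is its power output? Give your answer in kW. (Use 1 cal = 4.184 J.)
Convert to SI: W = 3622.93 J, t = 10.0008 s
P = W/t = 3622.93/10.0008 = 362.264 W = 0.3623 kW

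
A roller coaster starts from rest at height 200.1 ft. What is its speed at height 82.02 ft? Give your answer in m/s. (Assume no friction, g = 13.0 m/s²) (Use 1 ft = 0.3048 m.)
Convert to SI: h₁−h₂ = 35.9908 m
mgh₁ = mgh₂ + ½mv² ⇒ v = √(2g(h₁−h₂)) = √(2·13.0·35.9908) = 30.59 m/s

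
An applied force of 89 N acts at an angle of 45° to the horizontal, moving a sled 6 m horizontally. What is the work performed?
W = F·d·cosθ = (89)(6)cos(45°) = 377.6 J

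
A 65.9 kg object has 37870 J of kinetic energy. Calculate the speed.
v = √(2·KE/m) = √(2·37870/65.9) = 33.9 m/s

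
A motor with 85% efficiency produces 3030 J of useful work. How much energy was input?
W_in = W_out/η = 3030/0.85 = 3565 J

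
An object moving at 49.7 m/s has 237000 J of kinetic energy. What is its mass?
m = 2·KE/v² = 2·237000/(49.7)² = 191.9 kg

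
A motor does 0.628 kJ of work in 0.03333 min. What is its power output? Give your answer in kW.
Convert to SI: W = 628.0 J, t = 1.9998 s
P = W/t = 628.0/1.9998 = 314.031 W = 0.314 kW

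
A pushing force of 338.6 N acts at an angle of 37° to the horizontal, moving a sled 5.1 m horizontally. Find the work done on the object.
W = F·d·cosθ = (338.6)(5.1)cos(37°) = 1379 J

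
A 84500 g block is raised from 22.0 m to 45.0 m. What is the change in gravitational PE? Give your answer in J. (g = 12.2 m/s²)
Convert to SI: m = 84.5 kg, Δh = 23.0 m
ΔPE = mgΔh = (84.5)(12.2)(23.0) = 23710 J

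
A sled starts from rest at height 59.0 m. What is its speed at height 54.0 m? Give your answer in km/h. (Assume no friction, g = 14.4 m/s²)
mgh₁ = mgh₂ + ½mv² ⇒ v = √(2g(h₁−h₂)) = √(2·14.4·5.0) = 12.0 m/s = 43.2 km/h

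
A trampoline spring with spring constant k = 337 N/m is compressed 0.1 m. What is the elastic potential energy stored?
PE = ½kx² = ½(337)(0.1)² = 1.685 J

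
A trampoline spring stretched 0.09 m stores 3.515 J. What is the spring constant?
k = 2·PE/x² = 2·3.515/(0.09)² = 867.9 N/m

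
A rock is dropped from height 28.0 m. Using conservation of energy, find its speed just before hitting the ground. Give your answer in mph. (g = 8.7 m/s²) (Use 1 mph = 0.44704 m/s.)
mgh = ½mv² ⇒ v = √(2gh) = √(2·8.7·28.0) = 22.0726 m/s = 49.38 mph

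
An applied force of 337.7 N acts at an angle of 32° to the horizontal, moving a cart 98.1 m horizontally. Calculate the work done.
W = F·d·cosθ = (337.7)(98.1)cos(32°) = 28090 J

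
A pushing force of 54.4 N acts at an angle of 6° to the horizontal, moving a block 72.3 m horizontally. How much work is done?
W = F·d·cosθ = (54.4)(72.3)cos(6°) = 3912 J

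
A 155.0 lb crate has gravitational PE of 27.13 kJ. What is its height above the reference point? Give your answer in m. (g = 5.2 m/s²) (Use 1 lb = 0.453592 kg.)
Convert to SI: m = 70.3068 kg, PE = 27130.0 J
h = PE/(mg) = 27130.0/(70.3068·5.2) = 74.21 m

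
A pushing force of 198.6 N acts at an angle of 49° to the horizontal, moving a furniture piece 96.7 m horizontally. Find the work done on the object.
W = F·d·cosθ = (198.6)(96.7)cos(49°) = 12600 J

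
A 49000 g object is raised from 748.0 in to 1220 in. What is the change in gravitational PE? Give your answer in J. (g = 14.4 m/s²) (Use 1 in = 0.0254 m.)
Convert to SI: m = 49.0 kg, Δh = 11.9888 m
ΔPE = mgΔh = (49.0)(14.4)(11.9888) = 8459 J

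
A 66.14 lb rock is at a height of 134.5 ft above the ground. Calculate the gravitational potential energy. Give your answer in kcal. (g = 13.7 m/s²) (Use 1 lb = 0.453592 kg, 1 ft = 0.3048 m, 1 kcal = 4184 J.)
Convert to SI: m = 30.0006 kg, h = 40.9956 m
PE = mgh = (30.0006)(13.7)(40.9956) = 16849.5 J = 4.027 kcal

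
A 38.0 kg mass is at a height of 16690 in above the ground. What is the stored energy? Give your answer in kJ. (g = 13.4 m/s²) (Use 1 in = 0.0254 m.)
Convert to SI: m = 38.0 kg, h = 423.926 m
PE = mgh = (38.0)(13.4)(423.926) = 215863 J = 215.9 kJ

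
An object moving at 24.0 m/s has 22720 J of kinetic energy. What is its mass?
m = 2·KE/v² = 2·22720/(24.0)² = 78.89 kg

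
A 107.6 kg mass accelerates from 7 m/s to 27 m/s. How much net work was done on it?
W = ΔKE = ½m(v₂² − v₁²) = ½(107.6)(27² − 7²) = 36584.0 J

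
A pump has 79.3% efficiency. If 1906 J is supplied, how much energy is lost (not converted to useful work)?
W_lost = W_in(1 − η) = 1906·(1 − 0.793) = 394.5 J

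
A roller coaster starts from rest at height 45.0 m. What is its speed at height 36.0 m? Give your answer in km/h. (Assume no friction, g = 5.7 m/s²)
mgh₁ = mgh₂ + ½mv² ⇒ v = √(2g(h₁−h₂)) = √(2·5.7·9.0) = 10.129166 m/s = 36.46 km/h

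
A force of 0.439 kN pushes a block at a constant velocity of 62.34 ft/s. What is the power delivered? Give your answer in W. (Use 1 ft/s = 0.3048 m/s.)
Convert to SI: F = 439.0 N, v = 19.0012 m/s
P = Fv = (439.0)(19.0012) = 8342 W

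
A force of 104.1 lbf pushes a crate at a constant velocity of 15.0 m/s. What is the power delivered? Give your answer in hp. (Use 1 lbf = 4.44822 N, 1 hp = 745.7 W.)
Convert to SI: F = 463.06 N, v = 15.0 m/s
P = Fv = (463.06)(15.0) = 6945.9 W = 9.315 hp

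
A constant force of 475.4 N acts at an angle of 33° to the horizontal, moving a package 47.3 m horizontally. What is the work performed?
W = F·d·cosθ = (475.4)(47.3)cos(33°) = 18860 J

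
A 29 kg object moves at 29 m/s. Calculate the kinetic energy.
KE = ½mv² = ½(29)(29)² = 12194.5 J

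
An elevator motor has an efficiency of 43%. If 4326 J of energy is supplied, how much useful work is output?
W_out = η·W_in = 0.43·4326 = 1860.18 J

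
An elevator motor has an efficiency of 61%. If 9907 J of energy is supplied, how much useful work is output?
W_out = η·W_in = 0.61·9907 = 6043.27 J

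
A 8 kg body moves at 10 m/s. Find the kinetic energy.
KE = ½mv² = ½(8)(10)² = 400.0 J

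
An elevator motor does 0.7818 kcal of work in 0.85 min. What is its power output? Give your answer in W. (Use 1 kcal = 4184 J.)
Convert to SI: W = 3271.05 J, t = 51.0 s
P = W/t = 3271.05/51.0 = 64.14 W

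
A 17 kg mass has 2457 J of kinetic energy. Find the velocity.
v = √(2·KE/m) = √(2·2457/17) = 17.0 m/s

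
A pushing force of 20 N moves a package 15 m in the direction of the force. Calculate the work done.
W = F·d = (20)(15) = 300.0 J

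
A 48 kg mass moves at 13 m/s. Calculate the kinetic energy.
KE = ½mv² = ½(48)(13)² = 4056.0 J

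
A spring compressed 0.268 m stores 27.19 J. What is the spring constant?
k = 2·PE/x² = 2·27.19/(0.268)² = 757.1 N/m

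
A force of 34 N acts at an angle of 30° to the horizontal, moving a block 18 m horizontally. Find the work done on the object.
W = F·d·cosθ = (34)(18)cos(30°) = 530.0 J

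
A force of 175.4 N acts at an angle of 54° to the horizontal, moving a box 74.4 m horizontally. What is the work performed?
W = F·d·cosθ = (175.4)(74.4)cos(54°) = 7670 J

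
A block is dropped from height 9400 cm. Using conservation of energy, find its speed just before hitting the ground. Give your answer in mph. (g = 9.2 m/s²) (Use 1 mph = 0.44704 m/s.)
Convert to SI: h = 94.0 m
mgh = ½mv² ⇒ v = √(2gh) = √(2·9.2·94.0) = 41.5885 m/s = 93.03 mph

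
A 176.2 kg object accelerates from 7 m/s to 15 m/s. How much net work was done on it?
W = ΔKE = ½m(v₂² − v₁²) = ½(176.2)(15² − 7²) = 15505.6 J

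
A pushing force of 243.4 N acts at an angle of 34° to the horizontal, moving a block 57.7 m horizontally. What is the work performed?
W = F·d·cosθ = (243.4)(57.7)cos(34°) = 11640 J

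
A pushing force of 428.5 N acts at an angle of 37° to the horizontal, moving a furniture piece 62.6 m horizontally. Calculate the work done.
W = F·d·cosθ = (428.5)(62.6)cos(37°) = 21420 J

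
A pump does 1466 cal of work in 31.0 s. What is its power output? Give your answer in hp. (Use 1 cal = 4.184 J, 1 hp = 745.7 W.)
Convert to SI: W = 6133.74 J, t = 31.0 s
P = W/t = 6133.74/31.0 = 197.863 W = 0.2653 hp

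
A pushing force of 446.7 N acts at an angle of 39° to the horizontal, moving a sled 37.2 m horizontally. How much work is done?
W = F·d·cosθ = (446.7)(37.2)cos(39°) = 12910 J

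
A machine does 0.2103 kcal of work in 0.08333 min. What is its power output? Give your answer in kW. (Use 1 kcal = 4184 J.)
Convert to SI: W = 879.895 J, t = 4.9998 s
P = W/t = 879.895/4.9998 = 175.986 W = 0.176 kW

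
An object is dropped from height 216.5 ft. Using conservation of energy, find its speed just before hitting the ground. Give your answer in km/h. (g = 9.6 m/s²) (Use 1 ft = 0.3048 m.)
Convert to SI: h = 65.9892 m
mgh = ½mv² ⇒ v = √(2gh) = √(2·9.6·65.9892) = 35.5948 m/s = 128.1 km/h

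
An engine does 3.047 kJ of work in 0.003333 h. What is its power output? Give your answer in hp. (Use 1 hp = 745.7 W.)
Convert to SI: W = 3047.0 J, t = 11.9988 s
P = W/t = 3047.0/11.9988 = 253.942 W = 0.3405 hp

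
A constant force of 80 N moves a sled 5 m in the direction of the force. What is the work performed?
W = F·d = (80)(5) = 400.0 J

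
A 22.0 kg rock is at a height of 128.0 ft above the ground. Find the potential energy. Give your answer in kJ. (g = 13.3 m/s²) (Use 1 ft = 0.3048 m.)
Convert to SI: m = 22.0 kg, h = 39.0144 m
PE = mgh = (22.0)(13.3)(39.0144) = 11415.6 J = 11.42 kJ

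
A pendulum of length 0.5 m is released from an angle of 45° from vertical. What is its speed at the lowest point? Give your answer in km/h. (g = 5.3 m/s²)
h = L(1 − cosθ) = 0.5(1 − cos45°) = 0.146447 m
v = √(2gh) = √(2·5.3·0.146447) = 1.24593 m/s = 4.485 km/h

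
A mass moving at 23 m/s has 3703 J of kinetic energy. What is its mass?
m = 2·KE/v² = 2·3703/(23)² = 14.0 kg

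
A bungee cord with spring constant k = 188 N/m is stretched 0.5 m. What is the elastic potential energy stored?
PE = ½kx² = ½(188)(0.5)² = 23.5 J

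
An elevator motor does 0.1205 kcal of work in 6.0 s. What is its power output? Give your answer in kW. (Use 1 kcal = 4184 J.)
Convert to SI: W = 504.172 J, t = 6.0 s
P = W/t = 504.172/6.0 = 84.0287 W = 0.08403 kW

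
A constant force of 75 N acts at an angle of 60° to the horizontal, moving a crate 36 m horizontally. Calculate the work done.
W = F·d·cosθ = (75)(36)cos(60°) = 1350 J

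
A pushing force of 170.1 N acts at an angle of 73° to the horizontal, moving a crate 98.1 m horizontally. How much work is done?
W = F·d·cosθ = (170.1)(98.1)cos(73°) = 4879 J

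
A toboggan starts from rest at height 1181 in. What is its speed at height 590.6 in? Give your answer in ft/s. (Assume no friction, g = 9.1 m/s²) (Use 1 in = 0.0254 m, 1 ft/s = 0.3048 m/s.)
Convert to SI: h₁−h₂ = 14.9962 m
mgh₁ = mgh₂ + ½mv² ⇒ v = √(2g(h₁−h₂)) = √(2·9.1·14.9962) = 16.5206 m/s = 54.2 ft/s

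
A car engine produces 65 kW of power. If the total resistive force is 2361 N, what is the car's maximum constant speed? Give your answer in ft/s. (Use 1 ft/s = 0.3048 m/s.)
P = Fv ⇒ v = P/F = 65000 W/2361.0 N = 27.5307 m/s = 90.32 ft/s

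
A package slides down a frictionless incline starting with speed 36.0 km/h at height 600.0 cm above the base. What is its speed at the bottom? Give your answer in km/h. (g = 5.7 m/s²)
Convert to SI: v₀ = 10.0 m/s, h = 6.0 m
½mv₀² + mgh = ½mv² ⇒ v = √(v₀² + 2gh) = √(10.0² + 2·5.7·6.0) = 12.9769 m/s = 46.72 km/h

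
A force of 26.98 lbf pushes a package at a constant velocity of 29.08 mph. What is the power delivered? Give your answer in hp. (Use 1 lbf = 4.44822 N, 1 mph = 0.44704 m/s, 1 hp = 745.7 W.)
Convert to SI: F = 120.013 N, v = 12.9999 m/s
P = Fv = (120.013)(12.9999) = 1560.16 W = 2.092 hp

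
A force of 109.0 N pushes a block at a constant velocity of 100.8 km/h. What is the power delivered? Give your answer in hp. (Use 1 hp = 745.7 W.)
Convert to SI: F = 109.0 N, v = 28.0 m/s
P = Fv = (109.0)(28.0) = 3052.0 W = 4.093 hp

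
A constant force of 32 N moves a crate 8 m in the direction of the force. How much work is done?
W = F·d = (32)(8) = 256.0 J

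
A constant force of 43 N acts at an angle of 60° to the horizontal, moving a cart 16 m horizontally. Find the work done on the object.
W = F·d·cosθ = (43)(16)cos(60°) = 344.0 J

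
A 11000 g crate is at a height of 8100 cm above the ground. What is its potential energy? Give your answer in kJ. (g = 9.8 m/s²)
Convert to SI: m = 11.0 kg, h = 81.0 m
PE = mgh = (11.0)(9.8)(81.0) = 8731.8 J = 8.732 kJ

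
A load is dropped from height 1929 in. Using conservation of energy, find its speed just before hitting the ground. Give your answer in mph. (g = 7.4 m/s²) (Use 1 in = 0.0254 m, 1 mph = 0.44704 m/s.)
Convert to SI: h = 48.9966 m
mgh = ½mv² ⇒ v = √(2gh) = √(2·7.4·48.9966) = 26.9286 m/s = 60.24 mph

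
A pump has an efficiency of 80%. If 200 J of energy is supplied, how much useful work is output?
W_out = η·W_in = 0.8·200 = 160.0 J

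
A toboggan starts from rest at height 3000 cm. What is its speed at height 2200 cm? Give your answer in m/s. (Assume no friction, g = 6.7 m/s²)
Convert to SI: h₁−h₂ = 8.0 m
mgh₁ = mgh₂ + ½mv² ⇒ v = √(2g(h₁−h₂)) = √(2·6.7·8.0) = 10.35 m/s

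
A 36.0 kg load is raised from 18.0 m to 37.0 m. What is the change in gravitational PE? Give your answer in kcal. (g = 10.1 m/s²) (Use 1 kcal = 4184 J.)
ΔPE = mgΔh = (36.0)(10.1)(19.0) = 6908.4 J = 1.651 kcal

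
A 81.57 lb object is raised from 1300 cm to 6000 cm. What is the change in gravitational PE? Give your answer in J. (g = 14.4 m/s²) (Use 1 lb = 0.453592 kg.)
Convert to SI: m = 36.9995 kg, Δh = 47.0 m
ΔPE = mgΔh = (36.9995)(14.4)(47.0) = 25040 J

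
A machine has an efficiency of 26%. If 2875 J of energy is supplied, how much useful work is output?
W_out = η·W_in = 0.26·2875 = 747.5 J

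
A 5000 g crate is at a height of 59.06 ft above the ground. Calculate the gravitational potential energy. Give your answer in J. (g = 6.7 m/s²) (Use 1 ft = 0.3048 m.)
Convert to SI: m = 5.0 kg, h = 18.0015 m
PE = mgh = (5.0)(6.7)(18.0015) = 603.0 J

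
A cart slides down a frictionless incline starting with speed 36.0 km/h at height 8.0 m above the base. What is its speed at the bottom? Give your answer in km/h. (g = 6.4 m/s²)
Convert to SI: v₀ = 10.0 m/s, h = 8.0 m
½mv₀² + mgh = ½mv² ⇒ v = √(v₀² + 2gh) = √(10.0² + 2·6.4·8.0) = 14.2267 m/s = 51.22 km/h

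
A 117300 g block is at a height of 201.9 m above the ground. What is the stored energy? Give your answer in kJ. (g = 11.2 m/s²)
Convert to SI: m = 117.3 kg, h = 201.9 m
PE = mgh = (117.3)(11.2)(201.9) = 265248 J = 265.2 kJ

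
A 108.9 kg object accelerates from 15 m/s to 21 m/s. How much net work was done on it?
W = ΔKE = ½m(v₂² − v₁²) = ½(108.9)(21² − 15²) = 11761.2 J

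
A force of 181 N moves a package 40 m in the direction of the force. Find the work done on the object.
W = F·d = (181)(40) = 7240 J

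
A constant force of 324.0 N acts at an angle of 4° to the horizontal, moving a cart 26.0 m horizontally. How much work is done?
W = F·d·cosθ = (324.0)(26.0)cos(4°) = 8403 J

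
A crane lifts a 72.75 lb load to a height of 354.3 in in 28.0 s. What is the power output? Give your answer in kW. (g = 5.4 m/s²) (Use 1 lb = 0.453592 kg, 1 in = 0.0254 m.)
Convert to SI: m = 32.9988 kg, h = 8.99922 m, t = 28.0 s
P = mgh/t = (32.9988)(5.4)(8.99922)/28.0 = 57.2716 W = 0.05727 kW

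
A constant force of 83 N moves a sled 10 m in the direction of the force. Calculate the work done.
W = F·d = (83)(10) = 830.0 J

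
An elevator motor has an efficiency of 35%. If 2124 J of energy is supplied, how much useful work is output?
W_out = η·W_in = 0.35·2124 = 743.4 J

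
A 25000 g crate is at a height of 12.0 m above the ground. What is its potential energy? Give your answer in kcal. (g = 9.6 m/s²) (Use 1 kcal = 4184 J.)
Convert to SI: m = 25.0 kg, h = 12.0 m
PE = mgh = (25.0)(9.6)(12.0) = 2880.0 J = 0.6883 kcal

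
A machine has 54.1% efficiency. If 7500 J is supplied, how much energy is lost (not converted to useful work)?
W_lost = W_in(1 − η) = 7500·(1 − 0.541) = 3443 J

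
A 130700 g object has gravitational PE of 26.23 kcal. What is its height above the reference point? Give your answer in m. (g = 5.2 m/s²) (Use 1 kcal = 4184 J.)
Convert to SI: m = 130.7 kg, PE = 109746 J
h = PE/(mg) = 109746/(130.7·5.2) = 161.5 m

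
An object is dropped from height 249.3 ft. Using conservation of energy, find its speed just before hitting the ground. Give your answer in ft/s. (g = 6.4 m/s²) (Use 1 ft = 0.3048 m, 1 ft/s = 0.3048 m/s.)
Convert to SI: h = 75.9866 m
mgh = ½mv² ⇒ v = √(2gh) = √(2·6.4·75.9866) = 31.187 m/s = 102.3 ft/s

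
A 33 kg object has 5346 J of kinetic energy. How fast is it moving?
v = √(2·KE/m) = √(2·5346/33) = 18.0 m/s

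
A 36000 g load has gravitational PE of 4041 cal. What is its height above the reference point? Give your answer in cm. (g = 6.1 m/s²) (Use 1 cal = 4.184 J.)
Convert to SI: m = 36.0 kg, PE = 16907.5 J
h = PE/(mg) = 16907.5/(36.0·6.1) = 76.9925 m = 7699 cm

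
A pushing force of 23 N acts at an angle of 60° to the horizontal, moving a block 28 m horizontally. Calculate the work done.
W = F·d·cosθ = (23)(28)cos(60°) = 322.0 J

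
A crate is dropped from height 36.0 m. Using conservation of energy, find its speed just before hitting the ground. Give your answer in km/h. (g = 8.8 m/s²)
mgh = ½mv² ⇒ v = √(2gh) = √(2·8.8·36.0) = 25.1714 m/s = 90.62 km/h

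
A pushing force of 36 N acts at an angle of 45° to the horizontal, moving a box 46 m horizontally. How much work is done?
W = F·d·cosθ = (36)(46)cos(45°) = 1171 J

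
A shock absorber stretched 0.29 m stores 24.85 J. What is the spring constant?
k = 2·PE/x² = 2·24.85/(0.29)² = 591.0 N/m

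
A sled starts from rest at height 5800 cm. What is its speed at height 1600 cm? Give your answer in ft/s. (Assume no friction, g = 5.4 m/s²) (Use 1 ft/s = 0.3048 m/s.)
Convert to SI: h₁−h₂ = 42.0 m
mgh₁ = mgh₂ + ½mv² ⇒ v = √(2g(h₁−h₂)) = √(2·5.4·42.0) = 21.29789 m/s = 69.87 ft/s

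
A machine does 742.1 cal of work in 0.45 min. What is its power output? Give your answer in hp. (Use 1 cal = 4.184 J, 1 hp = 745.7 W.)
Convert to SI: W = 3104.95 J, t = 27.0 s
P = W/t = 3104.95/27.0 = 114.998 W = 0.1542 hp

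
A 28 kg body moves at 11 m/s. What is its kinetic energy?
KE = ½mv² = ½(28)(11)² = 1694.0 J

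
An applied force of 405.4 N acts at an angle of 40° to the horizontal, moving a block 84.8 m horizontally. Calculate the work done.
W = F·d·cosθ = (405.4)(84.8)cos(40°) = 26340 J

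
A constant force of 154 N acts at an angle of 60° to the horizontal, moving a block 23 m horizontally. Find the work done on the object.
W = F·d·cosθ = (154)(23)cos(60°) = 1771 J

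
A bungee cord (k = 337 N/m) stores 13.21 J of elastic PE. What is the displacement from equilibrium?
x = √(2·PE/k) = √(2·13.21/337) = 0.28 m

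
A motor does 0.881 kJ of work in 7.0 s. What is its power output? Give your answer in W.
Convert to SI: W = 881.0 J, t = 7.0 s
P = W/t = 881.0/7.0 = 125.9 W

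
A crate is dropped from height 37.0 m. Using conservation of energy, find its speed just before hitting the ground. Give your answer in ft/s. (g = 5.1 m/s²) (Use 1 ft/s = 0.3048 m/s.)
mgh = ½mv² ⇒ v = √(2gh) = √(2·5.1·37.0) = 19.4268 m/s = 63.74 ft/s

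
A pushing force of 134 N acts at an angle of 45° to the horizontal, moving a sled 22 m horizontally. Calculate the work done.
W = F·d·cosθ = (134)(22)cos(45°) = 2085 J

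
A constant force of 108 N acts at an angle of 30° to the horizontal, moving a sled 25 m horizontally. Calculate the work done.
W = F·d·cosθ = (108)(25)cos(30°) = 2338 J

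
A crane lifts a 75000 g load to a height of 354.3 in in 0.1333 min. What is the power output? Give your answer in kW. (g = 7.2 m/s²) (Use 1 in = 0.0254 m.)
Convert to SI: m = 75.0 kg, h = 8.99922 m, t = 7.998 s
P = mgh/t = (75.0)(7.2)(8.99922)/7.998 = 607.599 W = 0.6076 kW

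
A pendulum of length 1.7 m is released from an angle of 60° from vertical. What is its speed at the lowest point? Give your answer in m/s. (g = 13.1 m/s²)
h = L(1 − cosθ) = 1.7(1 − cos60°) = 0.85 m
v = √(2gh) = √(2·13.1·0.85) = 4.719 m/s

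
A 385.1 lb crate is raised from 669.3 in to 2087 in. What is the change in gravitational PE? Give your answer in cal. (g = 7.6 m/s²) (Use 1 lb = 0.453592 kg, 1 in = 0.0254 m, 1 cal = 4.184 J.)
Convert to SI: m = 174.678 kg, Δh = 36.0096 m
ΔPE = mgΔh = (174.678)(7.6)(36.0096) = 47804.7 J = 11430 cal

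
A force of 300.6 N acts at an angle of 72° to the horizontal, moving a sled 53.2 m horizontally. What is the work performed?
W = F·d·cosθ = (300.6)(53.2)cos(72°) = 4942 J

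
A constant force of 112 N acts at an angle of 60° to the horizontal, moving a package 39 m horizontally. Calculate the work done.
W = F·d·cosθ = (112)(39)cos(60°) = 2184 J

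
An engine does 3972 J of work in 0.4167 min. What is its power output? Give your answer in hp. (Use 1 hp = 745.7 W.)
Convert to SI: W = 3972.0 J, t = 25.002 s
P = W/t = 3972.0/25.002 = 158.867 W = 0.213 hp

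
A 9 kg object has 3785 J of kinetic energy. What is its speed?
v = √(2·KE/m) = √(2·3785/9) = 29.0 m/s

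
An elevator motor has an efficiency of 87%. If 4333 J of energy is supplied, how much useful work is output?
W_out = η·W_in = 0.87·4333 = 3769.71 J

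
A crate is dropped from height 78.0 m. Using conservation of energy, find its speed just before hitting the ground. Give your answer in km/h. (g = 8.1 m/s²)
mgh = ½mv² ⇒ v = √(2gh) = √(2·8.1·78.0) = 35.5472 m/s = 128.0 km/h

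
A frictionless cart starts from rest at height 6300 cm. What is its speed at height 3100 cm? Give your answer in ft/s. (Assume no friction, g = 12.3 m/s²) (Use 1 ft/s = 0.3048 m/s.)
Convert to SI: h₁−h₂ = 32.0 m
mgh₁ = mgh₂ + ½mv² ⇒ v = √(2g(h₁−h₂)) = √(2·12.3·32.0) = 28.0571 m/s = 92.05 ft/s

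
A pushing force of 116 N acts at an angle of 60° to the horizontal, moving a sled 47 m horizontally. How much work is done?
W = F·d·cosθ = (116)(47)cos(60°) = 2726 J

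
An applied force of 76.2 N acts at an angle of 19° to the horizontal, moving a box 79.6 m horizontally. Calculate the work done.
W = F·d·cosθ = (76.2)(79.6)cos(19°) = 5735 J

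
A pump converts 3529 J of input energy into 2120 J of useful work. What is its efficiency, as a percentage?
η = W_out/W_in = 2120/3529 = 60.07%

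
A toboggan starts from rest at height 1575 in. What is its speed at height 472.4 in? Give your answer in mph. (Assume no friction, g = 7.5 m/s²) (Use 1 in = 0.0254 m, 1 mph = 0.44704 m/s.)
Convert to SI: h₁−h₂ = 28.006 m
mgh₁ = mgh₂ + ½mv² ⇒ v = √(2g(h₁−h₂)) = √(2·7.5·28.006) = 20.4961 m/s = 45.85 mph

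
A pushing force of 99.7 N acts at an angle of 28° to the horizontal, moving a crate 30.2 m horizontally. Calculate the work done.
W = F·d·cosθ = (99.7)(30.2)cos(28°) = 2659 J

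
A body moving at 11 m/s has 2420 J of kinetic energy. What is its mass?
m = 2·KE/v² = 2·2420/(11)² = 40.0 kg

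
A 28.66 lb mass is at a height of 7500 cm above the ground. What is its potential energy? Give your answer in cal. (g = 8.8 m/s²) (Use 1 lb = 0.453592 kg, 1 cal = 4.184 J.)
Convert to SI: m = 12.9999 kg, h = 75.0 m
PE = mgh = (12.9999)(8.8)(75.0) = 8579.96 J = 2051 cal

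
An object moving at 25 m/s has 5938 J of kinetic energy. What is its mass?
m = 2·KE/v² = 2·5938/(25)² = 19.0 kg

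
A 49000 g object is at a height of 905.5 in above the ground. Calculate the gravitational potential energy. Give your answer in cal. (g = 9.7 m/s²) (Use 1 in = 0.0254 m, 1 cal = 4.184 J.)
Convert to SI: m = 49.0 kg, h = 22.9997 m
PE = mgh = (49.0)(9.7)(22.9997) = 10931.8 J = 2613 cal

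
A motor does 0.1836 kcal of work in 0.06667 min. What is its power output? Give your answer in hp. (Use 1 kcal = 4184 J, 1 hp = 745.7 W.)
Convert to SI: W = 768.182 J, t = 4.0002 s
P = W/t = 768.182/4.0002 = 192.036 W = 0.2575 hp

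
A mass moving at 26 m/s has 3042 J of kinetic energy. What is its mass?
m = 2·KE/v² = 2·3042/(26)² = 9.0 kg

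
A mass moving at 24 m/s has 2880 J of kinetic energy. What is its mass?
m = 2·KE/v² = 2·2880/(24)² = 10.0 kg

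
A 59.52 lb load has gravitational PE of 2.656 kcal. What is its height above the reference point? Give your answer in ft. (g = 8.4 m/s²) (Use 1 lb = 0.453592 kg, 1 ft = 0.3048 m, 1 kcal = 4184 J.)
Convert to SI: m = 26.9978 kg, PE = 11112.7 J
h = PE/(mg) = 11112.7/(26.9978·8.4) = 49.0018 m = 160.8 ft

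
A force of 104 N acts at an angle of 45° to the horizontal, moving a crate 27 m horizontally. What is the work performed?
W = F·d·cosθ = (104)(27)cos(45°) = 1986 J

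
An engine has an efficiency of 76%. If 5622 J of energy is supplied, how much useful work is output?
W_out = η·W_in = 0.76·5622 = 4272.72 J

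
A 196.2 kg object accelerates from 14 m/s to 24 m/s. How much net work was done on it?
W = ΔKE = ½m(v₂² − v₁²) = ½(196.2)(24² − 14²) = 37278.0 J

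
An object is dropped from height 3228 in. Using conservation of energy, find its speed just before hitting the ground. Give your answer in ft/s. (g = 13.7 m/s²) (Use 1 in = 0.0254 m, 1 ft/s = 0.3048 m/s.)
Convert to SI: h = 81.9912 m
mgh = ½mv² ⇒ v = √(2gh) = √(2·13.7·81.9912) = 47.3979 m/s = 155.5 ft/s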